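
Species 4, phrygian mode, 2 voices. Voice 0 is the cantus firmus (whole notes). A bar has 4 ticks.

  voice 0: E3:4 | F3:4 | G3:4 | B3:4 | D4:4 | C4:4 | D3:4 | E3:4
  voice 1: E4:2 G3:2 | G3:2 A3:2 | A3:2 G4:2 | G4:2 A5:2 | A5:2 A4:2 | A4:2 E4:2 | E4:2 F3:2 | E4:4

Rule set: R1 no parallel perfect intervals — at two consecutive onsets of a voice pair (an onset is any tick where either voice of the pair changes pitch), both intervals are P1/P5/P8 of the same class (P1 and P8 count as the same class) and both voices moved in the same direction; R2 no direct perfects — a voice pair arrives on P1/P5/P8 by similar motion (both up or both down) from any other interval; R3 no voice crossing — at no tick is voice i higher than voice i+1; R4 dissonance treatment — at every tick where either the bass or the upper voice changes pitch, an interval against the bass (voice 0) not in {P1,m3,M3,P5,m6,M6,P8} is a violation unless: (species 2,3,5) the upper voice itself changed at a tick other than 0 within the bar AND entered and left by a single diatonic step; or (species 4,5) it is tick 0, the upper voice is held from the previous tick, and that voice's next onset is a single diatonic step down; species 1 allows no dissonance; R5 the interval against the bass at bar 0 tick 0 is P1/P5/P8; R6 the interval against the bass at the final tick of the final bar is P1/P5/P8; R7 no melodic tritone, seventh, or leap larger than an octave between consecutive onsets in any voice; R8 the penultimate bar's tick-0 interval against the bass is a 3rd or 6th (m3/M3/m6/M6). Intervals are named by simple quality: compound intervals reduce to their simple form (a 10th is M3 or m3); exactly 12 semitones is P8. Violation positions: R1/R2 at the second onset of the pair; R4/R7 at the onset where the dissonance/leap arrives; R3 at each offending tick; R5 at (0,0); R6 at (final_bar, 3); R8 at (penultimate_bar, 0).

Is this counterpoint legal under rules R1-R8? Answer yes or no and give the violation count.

bar 0: v0=E3 v1=E4 (P8)
bar 1: v0=F3 v1=G3 (M2)
bar 2: v0=G3 v1=A3 (M2)
bar 3: v0=B3 v1=G4 (m6)
bar 4: v0=D4 v1=A5 (P5)
bar 5: v0=C4 v1=A4 (M6)
bar 6: v0=D3 v1=E4 (M2)
bar 7: v0=E3 v1=E4 (P8)
  R4 @ bar1.0: F3/G3 M2 untreated
  R4 @ bar2.0: G3/A3 M2 untreated
  R7 @ bar2.2: A3->G4 leap 10st
  R4 @ bar3.2: B3/A5 m7 untreated
  R7 @ bar3.2: G4->A5 leap 14st
  R4 @ bar6.0: D3/E4 M2 untreated
  R7 @ bar6.0: C4->D3 leap 10st
  R8 @ bar6.0: penult M2 not 3rd/6th
  R7 @ bar6.2: E4->F3 leap 11st
  R2 @ bar7.0: D3/F3 m3 -> E3/E4 P8 similar
  R7 @ bar7.0: F3->E4 leap 11st

No (11 violations)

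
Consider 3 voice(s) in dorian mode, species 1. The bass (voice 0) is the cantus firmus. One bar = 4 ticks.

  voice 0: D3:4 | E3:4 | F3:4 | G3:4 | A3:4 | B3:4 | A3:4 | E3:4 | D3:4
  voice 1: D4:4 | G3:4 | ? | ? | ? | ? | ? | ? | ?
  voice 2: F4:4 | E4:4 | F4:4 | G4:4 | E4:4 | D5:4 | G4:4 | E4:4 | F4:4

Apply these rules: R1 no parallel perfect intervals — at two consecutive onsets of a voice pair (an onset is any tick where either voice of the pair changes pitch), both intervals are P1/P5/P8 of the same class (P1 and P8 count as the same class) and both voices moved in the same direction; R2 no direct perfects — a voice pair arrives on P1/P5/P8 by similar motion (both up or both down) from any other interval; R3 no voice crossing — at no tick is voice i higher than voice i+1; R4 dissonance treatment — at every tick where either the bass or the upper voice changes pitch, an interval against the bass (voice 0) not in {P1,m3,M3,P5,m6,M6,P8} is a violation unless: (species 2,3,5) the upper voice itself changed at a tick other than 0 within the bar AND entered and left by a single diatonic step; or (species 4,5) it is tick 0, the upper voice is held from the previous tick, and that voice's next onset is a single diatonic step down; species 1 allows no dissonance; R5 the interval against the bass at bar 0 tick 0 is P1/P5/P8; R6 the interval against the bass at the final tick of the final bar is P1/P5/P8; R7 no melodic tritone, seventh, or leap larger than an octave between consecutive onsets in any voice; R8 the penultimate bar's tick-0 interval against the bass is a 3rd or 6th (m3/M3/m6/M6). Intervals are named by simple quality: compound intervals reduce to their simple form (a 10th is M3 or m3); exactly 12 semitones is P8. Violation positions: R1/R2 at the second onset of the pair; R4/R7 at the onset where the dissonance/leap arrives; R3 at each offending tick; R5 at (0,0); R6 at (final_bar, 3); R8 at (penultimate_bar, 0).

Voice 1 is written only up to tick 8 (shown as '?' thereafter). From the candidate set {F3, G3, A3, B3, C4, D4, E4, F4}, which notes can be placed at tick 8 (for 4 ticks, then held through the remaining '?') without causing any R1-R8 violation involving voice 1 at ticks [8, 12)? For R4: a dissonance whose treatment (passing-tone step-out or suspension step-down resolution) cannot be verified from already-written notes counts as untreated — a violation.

F3: legal
G3: violates R4
A3: legal
B3: violates R4
C4: violates R2
D4: legal
E4: violates R4
F4: violates R2,R7

{A3, D4, F3}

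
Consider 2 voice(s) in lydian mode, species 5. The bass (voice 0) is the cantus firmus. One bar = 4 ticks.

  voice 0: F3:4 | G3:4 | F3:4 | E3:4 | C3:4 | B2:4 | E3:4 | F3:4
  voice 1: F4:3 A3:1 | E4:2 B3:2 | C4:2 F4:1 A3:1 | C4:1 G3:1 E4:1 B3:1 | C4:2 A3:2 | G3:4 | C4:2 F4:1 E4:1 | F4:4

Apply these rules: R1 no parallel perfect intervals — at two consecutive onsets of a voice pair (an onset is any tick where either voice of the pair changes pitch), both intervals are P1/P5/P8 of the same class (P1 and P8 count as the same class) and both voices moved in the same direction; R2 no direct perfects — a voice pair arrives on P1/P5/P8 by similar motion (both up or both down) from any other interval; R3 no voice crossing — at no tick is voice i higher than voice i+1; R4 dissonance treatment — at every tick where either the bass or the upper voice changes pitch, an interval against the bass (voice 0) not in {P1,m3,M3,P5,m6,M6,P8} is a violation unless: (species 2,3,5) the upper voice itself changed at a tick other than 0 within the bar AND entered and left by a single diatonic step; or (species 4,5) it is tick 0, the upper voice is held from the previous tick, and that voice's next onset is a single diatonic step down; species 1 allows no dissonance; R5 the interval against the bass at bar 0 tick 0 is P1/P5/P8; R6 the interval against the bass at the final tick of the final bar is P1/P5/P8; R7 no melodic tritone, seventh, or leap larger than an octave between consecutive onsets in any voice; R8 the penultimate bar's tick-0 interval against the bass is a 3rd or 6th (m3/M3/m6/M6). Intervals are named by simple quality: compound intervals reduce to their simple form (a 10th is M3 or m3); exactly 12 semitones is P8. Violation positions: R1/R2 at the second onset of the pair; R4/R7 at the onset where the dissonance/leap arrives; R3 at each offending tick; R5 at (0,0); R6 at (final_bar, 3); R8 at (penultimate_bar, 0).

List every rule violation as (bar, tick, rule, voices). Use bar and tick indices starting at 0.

(6, 2, R4, (0, 1))
(7, 0, R1, (0, 1))

bar 0: v0=F3 v1=F4 downbeat P8
bar 1: v0=G3 v1=E4 downbeat M6
bar 2: v0=F3 v1=C4 downbeat P5
bar 3: v0=E3 v1=C4 downbeat m6
bar 4: v0=C3 v1=C4 downbeat P8
bar 5: v0=B2 v1=G3 downbeat m6
bar 6: v0=E3 v1=C4 downbeat m6
bar 7: v0=F3 v1=F4 downbeat P8
  -> R4 @ bar 6 tick 2 v(0, 1): E3/F4 m2 untreated
  -> R1 @ bar 7 tick 0 v(0, 1): E3/E4 P8 -> F3/F4 P8 similar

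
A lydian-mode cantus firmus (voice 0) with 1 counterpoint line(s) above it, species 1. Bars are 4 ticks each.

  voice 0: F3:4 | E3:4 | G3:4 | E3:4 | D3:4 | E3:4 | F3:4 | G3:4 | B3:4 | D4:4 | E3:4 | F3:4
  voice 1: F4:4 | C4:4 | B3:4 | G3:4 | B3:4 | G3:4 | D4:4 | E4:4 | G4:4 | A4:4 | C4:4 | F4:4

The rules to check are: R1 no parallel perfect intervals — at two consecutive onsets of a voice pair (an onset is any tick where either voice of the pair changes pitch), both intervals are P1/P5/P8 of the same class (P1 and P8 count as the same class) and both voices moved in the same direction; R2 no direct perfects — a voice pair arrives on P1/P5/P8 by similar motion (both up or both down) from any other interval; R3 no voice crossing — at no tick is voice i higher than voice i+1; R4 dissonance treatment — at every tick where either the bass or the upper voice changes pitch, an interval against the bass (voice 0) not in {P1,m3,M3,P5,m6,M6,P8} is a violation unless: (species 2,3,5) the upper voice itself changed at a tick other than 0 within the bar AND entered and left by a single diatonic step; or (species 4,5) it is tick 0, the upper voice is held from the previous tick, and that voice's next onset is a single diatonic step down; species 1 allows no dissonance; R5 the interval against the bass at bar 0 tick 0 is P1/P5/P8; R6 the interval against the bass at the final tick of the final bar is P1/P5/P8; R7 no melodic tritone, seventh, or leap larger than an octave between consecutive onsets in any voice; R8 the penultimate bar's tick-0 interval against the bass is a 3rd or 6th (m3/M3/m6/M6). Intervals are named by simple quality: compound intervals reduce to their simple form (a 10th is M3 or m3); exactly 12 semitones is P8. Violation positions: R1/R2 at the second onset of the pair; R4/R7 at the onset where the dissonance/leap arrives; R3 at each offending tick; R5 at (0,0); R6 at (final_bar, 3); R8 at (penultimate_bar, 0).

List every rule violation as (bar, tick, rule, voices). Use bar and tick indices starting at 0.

bar 0: v0=F3 v1=F4 downbeat P8
bar 1: v0=E3 v1=C4 downbeat m6
bar 2: v0=G3 v1=B3 downbeat M3
bar 3: v0=E3 v1=G3 downbeat m3
bar 4: v0=D3 v1=B3 downbeat M6
bar 5: v0=E3 v1=G3 downbeat m3
bar 6: v0=F3 v1=D4 downbeat M6
bar 7: v0=G3 v1=E4 downbeat M6
bar 8: v0=B3 v1=G4 downbeat m6
bar 9: v0=D4 v1=A4 downbeat P5
bar 10: v0=E3 v1=C4 downbeat m6
bar 11: v0=F3 v1=F4 downbeat P8
  -> R2 @ bar 9 tick 0 v(0, 1): B3/G4 m6 -> D4/A4 P5 similar
  -> R7 @ bar 10 tick 0 v(0,): D4->E3 leap 10st
  -> R2 @ bar 11 tick 0 v(0, 1): E3/C4 m6 -> F3/F4 P8 similar

(9, 0, R2, (0, 1))
(10, 0, R7, (0,))
(11, 0, R2, (0, 1))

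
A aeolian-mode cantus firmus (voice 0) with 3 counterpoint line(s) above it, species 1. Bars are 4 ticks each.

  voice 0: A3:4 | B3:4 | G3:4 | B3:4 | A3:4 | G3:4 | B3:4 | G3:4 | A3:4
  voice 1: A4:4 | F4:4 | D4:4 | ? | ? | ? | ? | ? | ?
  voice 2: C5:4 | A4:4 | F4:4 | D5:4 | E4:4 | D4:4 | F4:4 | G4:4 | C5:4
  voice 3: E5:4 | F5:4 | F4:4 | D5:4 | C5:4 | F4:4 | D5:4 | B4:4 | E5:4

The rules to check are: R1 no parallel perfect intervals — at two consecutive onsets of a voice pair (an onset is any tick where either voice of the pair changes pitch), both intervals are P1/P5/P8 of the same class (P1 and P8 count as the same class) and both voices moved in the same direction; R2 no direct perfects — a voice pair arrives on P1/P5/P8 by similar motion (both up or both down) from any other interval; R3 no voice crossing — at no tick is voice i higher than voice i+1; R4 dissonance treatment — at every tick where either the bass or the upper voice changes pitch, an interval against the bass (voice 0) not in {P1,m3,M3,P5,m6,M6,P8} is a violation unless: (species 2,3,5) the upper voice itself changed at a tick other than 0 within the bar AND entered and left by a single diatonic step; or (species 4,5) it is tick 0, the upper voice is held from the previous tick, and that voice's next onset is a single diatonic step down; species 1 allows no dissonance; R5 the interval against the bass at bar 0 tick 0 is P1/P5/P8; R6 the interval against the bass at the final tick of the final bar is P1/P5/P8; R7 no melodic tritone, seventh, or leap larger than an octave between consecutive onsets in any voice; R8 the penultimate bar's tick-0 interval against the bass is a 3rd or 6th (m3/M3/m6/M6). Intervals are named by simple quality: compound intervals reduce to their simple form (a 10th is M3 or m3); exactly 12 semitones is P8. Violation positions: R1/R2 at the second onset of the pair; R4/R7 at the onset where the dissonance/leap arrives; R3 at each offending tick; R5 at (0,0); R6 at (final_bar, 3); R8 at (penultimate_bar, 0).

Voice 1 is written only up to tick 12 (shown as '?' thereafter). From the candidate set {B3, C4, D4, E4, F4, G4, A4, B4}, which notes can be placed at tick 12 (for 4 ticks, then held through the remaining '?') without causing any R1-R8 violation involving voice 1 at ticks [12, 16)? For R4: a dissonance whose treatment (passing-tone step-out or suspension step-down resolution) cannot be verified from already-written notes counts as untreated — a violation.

{B3, D4}

B3: legal
C4: violates R4
D4: legal
E4: violates R4
F4: violates R4
G4: violates R2
A4: violates R4
B4: violates R2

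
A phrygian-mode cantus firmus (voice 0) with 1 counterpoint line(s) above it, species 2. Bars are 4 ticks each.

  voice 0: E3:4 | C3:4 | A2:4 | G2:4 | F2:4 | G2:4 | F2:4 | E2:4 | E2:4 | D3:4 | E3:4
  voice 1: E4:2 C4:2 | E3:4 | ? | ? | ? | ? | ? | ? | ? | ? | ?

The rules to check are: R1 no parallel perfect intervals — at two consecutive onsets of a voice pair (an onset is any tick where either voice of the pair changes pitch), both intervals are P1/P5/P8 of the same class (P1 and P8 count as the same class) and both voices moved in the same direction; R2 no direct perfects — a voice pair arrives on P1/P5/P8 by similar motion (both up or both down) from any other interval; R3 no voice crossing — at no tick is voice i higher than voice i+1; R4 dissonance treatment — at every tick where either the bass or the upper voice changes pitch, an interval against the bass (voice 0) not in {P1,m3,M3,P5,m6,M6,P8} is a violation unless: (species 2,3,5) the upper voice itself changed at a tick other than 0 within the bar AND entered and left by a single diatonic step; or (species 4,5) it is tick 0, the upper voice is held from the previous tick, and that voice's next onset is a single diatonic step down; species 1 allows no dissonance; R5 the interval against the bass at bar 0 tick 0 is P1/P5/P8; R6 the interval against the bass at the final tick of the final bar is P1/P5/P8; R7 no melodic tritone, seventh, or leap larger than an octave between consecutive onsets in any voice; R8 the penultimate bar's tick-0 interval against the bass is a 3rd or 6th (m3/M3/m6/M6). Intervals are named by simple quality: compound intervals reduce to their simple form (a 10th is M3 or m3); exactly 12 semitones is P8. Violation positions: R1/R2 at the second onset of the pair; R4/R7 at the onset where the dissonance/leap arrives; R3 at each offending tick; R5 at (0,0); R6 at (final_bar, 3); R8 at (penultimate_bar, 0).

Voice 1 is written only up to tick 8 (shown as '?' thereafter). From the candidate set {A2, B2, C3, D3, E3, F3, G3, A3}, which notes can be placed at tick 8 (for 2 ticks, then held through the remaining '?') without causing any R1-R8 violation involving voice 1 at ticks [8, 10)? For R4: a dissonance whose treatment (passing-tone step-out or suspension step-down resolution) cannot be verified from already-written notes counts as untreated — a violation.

{A3, C3, E3, F3}

A2: violates R2
B2: violates R4
C3: legal
D3: violates R4
E3: legal
F3: legal
G3: violates R4
A3: legal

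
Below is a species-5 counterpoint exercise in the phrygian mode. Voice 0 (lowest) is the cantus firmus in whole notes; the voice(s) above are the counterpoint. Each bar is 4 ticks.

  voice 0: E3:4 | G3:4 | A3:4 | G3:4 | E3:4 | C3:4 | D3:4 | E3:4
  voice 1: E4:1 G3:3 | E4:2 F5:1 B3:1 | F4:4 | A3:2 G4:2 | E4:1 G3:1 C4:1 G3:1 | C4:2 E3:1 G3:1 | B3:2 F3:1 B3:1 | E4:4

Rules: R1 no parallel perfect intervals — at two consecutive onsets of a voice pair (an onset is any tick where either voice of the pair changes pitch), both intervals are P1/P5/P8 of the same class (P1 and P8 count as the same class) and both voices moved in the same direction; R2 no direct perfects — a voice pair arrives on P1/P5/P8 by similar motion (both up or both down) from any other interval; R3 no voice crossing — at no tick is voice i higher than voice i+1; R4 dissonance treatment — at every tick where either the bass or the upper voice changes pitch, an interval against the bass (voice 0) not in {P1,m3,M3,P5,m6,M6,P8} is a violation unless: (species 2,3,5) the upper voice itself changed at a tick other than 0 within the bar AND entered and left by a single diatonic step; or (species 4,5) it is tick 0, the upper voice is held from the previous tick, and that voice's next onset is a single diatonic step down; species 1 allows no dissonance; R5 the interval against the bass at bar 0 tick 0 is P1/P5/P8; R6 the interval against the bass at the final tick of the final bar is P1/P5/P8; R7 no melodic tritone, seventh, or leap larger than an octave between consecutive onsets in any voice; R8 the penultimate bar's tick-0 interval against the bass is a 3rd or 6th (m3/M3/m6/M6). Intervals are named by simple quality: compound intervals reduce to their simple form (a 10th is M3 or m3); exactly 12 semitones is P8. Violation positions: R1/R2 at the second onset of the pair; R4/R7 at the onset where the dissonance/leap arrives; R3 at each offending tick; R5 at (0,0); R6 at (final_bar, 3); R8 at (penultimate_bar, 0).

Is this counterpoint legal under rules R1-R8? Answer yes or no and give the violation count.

No (10 violations)

bar 0: v0=E3 v1=E4 (P8)
bar 1: v0=G3 v1=E4 (M6)
bar 2: v0=A3 v1=F4 (m6)
bar 3: v0=G3 v1=A3 (M2)
bar 4: v0=E3 v1=E4 (P8)
bar 5: v0=C3 v1=C4 (P8)
bar 6: v0=D3 v1=B3 (M6)
bar 7: v0=E3 v1=E4 (P8)
  R4 @ bar1.2: G3/F5 m7 untreated
  R7 @ bar1.2: E4->F5 leap 13st
  R7 @ bar1.3: F5->B3 leap 18st
  R7 @ bar2.0: B3->F4 leap 6st
  R4 @ bar3.0: G3/A3 M2 untreated
  R7 @ bar3.2: A3->G4 leap 10st
  R1 @ bar4.0: G3/G4 P8 -> E3/E4 P8 similar
  R7 @ bar6.2: B3->F3 leap 6st
  R7 @ bar6.3: F3->B3 leap 6st
  R2 @ bar7.0: D3/B3 M6 -> E3/E4 P8 similar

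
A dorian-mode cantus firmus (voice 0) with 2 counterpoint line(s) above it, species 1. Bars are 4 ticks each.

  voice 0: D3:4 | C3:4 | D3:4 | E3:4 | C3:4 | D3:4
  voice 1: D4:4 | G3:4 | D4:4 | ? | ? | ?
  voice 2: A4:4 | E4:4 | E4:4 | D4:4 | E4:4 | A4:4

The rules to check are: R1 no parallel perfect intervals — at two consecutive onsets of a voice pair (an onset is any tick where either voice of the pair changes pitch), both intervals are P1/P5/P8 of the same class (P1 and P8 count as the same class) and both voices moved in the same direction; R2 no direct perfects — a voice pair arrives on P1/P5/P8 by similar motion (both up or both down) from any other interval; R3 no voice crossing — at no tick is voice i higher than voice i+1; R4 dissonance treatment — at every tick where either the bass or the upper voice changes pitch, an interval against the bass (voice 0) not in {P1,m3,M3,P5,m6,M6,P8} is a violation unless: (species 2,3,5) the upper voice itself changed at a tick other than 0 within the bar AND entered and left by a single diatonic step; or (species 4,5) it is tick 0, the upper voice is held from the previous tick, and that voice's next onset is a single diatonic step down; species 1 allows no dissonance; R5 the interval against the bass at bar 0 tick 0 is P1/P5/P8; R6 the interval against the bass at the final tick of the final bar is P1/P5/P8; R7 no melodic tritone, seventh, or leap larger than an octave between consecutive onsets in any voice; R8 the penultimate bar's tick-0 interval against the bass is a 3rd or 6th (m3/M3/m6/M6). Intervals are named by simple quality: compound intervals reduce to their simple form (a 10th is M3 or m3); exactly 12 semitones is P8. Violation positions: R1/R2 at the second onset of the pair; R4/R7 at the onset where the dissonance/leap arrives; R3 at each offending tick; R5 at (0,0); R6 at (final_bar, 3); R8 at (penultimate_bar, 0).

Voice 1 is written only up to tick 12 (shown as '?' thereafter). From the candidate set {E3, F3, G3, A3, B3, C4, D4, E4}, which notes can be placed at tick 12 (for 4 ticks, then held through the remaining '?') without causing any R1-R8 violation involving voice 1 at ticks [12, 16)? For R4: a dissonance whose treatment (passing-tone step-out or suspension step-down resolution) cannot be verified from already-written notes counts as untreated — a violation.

E3: violates R7
F3: violates R4
G3: violates R2
A3: violates R4
B3: legal
C4: legal
D4: violates R4
E4: violates R1,R3

{B3, C4}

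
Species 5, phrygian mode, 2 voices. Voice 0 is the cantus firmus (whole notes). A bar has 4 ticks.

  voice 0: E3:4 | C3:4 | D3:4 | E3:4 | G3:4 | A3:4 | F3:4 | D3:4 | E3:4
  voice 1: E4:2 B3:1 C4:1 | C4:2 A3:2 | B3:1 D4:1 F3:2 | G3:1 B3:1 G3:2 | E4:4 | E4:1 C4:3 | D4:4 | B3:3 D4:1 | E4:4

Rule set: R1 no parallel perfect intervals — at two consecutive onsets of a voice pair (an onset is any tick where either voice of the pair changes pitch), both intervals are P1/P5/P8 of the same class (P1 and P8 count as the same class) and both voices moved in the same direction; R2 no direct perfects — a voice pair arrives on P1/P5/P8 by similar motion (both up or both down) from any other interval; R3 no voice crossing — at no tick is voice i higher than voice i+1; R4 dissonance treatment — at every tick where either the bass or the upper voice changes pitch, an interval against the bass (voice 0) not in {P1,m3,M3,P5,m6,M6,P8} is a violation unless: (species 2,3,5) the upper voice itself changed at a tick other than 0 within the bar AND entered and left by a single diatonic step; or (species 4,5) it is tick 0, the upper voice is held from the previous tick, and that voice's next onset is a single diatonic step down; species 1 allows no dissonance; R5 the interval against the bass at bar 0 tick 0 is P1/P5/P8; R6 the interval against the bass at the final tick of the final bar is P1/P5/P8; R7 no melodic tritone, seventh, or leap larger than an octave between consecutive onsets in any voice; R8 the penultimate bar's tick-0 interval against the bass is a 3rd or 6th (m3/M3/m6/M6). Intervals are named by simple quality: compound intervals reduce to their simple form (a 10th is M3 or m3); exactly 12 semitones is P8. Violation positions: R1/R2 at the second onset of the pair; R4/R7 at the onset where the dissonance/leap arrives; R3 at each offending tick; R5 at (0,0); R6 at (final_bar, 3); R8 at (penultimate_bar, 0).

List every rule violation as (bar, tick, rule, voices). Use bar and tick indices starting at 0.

bar 0: v0=E3 v1=E4 downbeat P8
bar 1: v0=C3 v1=C4 downbeat P8
bar 2: v0=D3 v1=B3 downbeat M6
bar 3: v0=E3 v1=G3 downbeat m3
bar 4: v0=G3 v1=E4 downbeat M6
bar 5: v0=A3 v1=E4 downbeat P5
bar 6: v0=F3 v1=D4 downbeat M6
bar 7: v0=D3 v1=B3 downbeat M6
bar 8: v0=E3 v1=E4 downbeat P8
  -> R1 @ bar 8 tick 0 v(0, 1): D3/D4 P8 -> E3/E4 P8 similar

(8, 0, R1, (0, 1))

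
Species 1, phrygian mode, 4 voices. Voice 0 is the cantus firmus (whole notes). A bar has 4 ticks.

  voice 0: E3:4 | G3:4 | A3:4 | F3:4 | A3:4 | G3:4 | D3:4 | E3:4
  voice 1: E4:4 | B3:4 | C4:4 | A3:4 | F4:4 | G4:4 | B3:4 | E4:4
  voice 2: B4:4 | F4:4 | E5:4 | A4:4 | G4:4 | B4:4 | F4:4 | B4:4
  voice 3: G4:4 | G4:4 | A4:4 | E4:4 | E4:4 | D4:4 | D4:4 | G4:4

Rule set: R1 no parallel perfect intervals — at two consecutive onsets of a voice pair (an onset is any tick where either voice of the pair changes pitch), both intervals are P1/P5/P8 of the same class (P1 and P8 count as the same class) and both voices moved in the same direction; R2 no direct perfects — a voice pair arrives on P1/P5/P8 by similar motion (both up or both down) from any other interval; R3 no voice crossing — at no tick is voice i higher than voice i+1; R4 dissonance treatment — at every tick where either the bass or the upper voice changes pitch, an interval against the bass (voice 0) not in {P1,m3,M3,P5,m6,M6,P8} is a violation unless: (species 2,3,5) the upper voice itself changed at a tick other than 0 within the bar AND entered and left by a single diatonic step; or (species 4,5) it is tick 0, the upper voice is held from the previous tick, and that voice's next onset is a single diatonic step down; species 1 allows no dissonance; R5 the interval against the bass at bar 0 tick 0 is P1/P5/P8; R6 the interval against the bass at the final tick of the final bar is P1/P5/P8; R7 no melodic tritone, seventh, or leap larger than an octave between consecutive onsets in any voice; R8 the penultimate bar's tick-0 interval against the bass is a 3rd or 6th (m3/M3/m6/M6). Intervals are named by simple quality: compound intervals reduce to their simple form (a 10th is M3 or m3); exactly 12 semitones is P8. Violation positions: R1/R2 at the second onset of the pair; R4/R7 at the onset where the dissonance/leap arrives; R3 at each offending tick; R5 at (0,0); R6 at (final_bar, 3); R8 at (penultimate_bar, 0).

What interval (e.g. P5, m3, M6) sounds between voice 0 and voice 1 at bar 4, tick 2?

m6

voice 0=A3 voice 1=F4 -> m6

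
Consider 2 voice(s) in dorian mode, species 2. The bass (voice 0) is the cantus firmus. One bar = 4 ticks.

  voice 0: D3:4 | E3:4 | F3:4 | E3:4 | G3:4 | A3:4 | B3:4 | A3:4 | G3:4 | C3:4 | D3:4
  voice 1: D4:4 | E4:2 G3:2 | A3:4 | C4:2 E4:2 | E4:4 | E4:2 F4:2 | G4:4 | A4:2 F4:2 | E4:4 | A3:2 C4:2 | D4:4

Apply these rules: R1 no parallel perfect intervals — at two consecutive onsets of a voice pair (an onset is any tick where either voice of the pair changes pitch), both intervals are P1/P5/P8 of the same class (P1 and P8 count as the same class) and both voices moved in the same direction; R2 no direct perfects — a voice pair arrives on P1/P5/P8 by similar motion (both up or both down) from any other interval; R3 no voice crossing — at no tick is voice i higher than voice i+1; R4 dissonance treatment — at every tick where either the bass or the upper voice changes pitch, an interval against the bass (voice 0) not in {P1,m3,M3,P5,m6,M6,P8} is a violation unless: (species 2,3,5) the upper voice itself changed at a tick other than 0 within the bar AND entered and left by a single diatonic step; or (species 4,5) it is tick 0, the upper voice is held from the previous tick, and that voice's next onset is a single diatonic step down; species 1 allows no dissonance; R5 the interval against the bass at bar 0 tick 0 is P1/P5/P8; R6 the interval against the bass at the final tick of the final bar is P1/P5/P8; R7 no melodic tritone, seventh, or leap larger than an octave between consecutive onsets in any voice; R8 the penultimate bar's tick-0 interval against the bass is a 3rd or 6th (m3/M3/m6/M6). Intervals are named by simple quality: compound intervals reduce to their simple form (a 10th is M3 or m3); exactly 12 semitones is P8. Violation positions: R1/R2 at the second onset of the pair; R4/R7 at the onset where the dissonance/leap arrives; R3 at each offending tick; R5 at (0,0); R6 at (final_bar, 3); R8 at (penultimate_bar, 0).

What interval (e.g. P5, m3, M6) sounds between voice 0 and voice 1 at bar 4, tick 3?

M6

voice 0=G3 voice 1=E4 -> M6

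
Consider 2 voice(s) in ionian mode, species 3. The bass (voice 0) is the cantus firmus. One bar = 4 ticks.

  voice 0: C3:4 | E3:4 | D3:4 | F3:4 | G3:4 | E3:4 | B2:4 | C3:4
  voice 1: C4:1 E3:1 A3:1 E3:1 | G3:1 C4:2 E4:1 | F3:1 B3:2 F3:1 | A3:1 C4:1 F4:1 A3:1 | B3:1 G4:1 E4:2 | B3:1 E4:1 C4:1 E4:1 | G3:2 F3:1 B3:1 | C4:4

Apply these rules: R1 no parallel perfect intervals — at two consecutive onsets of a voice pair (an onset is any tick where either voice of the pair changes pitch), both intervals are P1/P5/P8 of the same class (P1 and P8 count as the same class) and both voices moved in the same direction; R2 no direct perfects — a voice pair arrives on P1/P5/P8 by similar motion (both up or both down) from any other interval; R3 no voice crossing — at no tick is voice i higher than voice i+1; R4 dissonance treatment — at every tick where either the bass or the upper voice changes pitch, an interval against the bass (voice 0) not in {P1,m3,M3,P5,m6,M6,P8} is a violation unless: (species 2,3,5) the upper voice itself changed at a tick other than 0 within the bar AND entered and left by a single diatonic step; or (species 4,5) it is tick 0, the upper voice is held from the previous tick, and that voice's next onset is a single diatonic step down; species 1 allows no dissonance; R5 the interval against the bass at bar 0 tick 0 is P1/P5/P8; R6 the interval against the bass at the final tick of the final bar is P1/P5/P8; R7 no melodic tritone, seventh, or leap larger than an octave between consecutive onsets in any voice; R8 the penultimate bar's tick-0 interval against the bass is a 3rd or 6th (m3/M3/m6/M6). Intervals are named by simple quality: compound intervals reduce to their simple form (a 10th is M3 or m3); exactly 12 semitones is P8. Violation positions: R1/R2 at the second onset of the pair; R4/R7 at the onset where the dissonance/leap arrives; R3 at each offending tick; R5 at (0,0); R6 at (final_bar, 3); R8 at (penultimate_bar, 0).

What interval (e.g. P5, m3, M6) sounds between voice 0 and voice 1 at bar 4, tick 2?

M6

voice 0=G3 voice 1=E4 -> M6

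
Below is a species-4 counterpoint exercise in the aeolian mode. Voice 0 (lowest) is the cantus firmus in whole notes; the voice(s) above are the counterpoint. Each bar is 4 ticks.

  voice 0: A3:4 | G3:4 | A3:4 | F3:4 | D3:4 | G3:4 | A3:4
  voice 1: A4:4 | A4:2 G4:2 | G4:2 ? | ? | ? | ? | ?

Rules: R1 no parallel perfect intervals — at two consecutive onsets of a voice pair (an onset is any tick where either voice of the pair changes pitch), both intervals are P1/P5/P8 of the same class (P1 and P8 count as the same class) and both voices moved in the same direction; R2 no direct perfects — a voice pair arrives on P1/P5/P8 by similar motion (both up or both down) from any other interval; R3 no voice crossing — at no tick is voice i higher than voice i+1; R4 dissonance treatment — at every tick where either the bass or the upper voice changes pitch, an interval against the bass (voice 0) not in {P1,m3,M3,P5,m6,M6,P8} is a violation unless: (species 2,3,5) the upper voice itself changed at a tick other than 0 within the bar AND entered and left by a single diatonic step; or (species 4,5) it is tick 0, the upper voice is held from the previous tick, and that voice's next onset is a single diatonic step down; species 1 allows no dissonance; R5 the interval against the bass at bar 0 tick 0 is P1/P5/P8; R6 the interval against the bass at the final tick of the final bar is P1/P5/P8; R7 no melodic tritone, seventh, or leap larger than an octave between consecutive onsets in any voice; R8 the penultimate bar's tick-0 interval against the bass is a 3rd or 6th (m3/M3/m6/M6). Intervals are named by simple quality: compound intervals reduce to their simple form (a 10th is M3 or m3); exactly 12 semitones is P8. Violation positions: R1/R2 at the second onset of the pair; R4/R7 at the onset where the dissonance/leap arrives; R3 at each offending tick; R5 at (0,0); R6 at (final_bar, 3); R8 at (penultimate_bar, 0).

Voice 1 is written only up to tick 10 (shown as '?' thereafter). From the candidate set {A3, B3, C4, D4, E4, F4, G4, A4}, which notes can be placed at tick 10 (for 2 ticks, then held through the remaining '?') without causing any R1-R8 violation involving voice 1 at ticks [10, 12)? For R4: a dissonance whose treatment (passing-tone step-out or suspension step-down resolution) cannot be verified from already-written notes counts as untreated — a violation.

A3: violates R7
B3: violates R4
C4: legal
D4: violates R4
E4: legal
F4: legal
G4: legal
A4: legal

{A4, C4, E4, F4, G4}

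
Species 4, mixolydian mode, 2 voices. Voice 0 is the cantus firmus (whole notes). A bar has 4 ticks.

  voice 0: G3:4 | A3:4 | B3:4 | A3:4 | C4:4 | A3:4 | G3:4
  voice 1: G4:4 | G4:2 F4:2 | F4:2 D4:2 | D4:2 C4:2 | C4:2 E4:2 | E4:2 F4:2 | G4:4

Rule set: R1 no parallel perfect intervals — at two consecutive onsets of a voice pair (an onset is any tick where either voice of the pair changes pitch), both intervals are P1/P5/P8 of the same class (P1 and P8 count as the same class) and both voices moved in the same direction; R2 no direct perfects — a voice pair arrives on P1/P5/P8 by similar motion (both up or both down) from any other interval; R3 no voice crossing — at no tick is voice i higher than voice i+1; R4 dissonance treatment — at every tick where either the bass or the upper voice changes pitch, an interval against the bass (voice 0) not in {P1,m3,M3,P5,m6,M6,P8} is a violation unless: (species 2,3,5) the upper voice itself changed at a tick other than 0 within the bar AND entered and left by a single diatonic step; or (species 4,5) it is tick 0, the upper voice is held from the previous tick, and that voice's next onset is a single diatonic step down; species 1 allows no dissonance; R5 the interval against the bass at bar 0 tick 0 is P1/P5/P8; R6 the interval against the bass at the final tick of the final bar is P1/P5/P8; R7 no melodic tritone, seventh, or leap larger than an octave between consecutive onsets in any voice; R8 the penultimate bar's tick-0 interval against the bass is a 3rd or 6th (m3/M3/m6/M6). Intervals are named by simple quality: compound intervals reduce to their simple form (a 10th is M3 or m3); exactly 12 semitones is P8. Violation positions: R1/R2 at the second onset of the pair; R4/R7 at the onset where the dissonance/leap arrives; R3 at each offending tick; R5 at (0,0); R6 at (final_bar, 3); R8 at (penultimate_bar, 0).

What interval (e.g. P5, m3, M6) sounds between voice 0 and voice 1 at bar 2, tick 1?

TT

voice 0=B3 voice 1=F4 -> TT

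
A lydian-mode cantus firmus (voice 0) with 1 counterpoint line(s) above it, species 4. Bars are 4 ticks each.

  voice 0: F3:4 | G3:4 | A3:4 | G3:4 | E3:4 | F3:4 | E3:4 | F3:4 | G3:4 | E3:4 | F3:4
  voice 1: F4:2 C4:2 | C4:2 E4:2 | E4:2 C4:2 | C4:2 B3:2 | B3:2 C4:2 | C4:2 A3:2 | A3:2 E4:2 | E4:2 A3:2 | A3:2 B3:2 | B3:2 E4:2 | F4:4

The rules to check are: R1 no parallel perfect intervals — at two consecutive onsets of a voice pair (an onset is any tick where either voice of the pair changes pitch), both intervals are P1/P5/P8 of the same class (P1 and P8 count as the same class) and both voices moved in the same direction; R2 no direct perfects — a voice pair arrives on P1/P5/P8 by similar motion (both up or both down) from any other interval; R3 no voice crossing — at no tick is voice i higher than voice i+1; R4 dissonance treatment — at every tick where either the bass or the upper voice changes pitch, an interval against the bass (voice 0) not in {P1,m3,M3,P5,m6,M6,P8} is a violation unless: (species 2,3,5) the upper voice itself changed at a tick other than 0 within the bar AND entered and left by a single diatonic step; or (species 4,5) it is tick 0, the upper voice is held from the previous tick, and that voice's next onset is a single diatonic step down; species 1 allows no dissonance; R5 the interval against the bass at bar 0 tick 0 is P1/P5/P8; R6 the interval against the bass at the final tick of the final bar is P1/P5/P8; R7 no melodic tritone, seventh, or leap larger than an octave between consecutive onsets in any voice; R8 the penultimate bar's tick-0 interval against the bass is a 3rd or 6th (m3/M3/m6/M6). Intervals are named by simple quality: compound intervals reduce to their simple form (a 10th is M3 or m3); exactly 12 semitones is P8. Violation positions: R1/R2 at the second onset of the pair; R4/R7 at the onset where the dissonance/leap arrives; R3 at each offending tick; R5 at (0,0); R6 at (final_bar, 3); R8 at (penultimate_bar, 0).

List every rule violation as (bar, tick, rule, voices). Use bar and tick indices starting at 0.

(1, 0, R4, (0, 1))
(6, 0, R4, (0, 1))
(7, 0, R4, (0, 1))
(8, 0, R4, (0, 1))
(9, 0, R8, (0, 1))
(10, 0, R1, (0, 1))

bar 0: v0=F3 v1=F4 downbeat P8
bar 1: v0=G3 v1=C4 downbeat P4
bar 2: v0=A3 v1=E4 downbeat P5
bar 3: v0=G3 v1=C4 downbeat P4
bar 4: v0=E3 v1=B3 downbeat P5
bar 5: v0=F3 v1=C4 downbeat P5
bar 6: v0=E3 v1=A3 downbeat P4
bar 7: v0=F3 v1=E4 downbeat M7
bar 8: v0=G3 v1=A3 downbeat M2
bar 9: v0=E3 v1=B3 downbeat P5
bar 10: v0=F3 v1=F4 downbeat P8
  -> R4 @ bar 1 tick 0 v(0, 1): G3/C4 P4 untreated
  -> R4 @ bar 6 tick 0 v(0, 1): E3/A3 P4 untreated
  -> R4 @ bar 7 tick 0 v(0, 1): F3/E4 M7 untreated
  -> R4 @ bar 8 tick 0 v(0, 1): G3/A3 M2 untreated
  -> R8 @ bar 9 tick 0 v(0, 1): penult P5 not 3rd/6th
  -> R1 @ bar 10 tick 0 v(0, 1): E3/E4 P8 -> F3/F4 P8 similar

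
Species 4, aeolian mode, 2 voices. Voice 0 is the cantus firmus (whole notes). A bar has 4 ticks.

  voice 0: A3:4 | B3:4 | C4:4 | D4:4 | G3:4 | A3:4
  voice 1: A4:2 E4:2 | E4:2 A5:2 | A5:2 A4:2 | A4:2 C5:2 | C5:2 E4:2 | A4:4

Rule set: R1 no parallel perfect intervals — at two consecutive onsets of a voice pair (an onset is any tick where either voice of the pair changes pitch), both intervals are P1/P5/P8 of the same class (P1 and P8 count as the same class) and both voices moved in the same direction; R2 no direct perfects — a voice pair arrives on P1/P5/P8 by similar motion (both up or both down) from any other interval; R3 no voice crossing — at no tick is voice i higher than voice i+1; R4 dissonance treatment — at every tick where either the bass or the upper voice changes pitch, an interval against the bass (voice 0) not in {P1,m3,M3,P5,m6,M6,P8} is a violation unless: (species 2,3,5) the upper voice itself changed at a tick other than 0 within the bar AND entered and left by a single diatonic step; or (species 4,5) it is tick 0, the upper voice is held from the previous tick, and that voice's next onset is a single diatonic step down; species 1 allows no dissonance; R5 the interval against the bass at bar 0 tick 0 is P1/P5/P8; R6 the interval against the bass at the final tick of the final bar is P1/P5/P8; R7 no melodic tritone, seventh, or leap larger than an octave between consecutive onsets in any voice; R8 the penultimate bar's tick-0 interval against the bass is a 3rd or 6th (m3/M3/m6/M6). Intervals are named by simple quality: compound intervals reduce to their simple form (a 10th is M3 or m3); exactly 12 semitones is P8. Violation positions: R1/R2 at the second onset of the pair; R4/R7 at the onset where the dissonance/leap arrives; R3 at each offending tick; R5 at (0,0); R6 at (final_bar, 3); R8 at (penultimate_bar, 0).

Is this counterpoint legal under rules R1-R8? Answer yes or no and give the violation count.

bar 0: v0=A3 v1=A4 (P8)
bar 1: v0=B3 v1=E4 (P4)
bar 2: v0=C4 v1=A5 (M6)
bar 3: v0=D4 v1=A4 (P5)
bar 4: v0=G3 v1=C5 (P4)
bar 5: v0=A3 v1=A4 (P8)
  R4 @ bar1.0: B3/E4 P4 untreated
  R4 @ bar1.2: B3/A5 m7 untreated
  R7 @ bar1.2: E4->A5 leap 17st
  R4 @ bar3.2: D4/C5 m7 untreated
  R4 @ bar4.0: G3/C5 P4 untreated
  R8 @ bar4.0: penult P4 not 3rd/6th
  R2 @ bar5.0: G3/E4 M6 -> A3/A4 P8 similar

No (7 violations)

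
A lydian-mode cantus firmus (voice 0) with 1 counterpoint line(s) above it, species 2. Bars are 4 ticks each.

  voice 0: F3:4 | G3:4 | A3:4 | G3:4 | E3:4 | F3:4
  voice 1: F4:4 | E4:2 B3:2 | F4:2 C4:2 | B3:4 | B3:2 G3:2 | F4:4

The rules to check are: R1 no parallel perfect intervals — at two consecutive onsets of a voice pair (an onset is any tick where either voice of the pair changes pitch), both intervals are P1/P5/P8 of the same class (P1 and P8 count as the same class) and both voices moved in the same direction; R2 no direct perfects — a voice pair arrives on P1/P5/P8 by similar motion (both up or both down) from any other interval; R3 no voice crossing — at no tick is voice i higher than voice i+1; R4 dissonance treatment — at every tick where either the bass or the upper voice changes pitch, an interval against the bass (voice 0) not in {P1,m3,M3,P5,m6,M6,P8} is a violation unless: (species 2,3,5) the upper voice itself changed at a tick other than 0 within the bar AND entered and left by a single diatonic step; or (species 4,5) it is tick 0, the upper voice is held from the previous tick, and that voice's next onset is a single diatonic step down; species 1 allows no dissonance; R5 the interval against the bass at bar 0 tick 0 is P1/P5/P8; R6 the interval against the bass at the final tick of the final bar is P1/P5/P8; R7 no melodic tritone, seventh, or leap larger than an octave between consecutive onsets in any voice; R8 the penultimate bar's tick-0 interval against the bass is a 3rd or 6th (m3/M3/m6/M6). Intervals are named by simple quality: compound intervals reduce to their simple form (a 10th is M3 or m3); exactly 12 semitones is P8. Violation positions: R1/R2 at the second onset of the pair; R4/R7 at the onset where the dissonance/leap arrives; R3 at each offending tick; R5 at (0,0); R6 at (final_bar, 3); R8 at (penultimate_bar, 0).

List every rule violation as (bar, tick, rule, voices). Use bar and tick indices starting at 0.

bar 0: v0=F3 v1=F4 downbeat P8
bar 1: v0=G3 v1=E4 downbeat M6
bar 2: v0=A3 v1=F4 downbeat m6
bar 3: v0=G3 v1=B3 downbeat M3
bar 4: v0=E3 v1=B3 downbeat P5
bar 5: v0=F3 v1=F4 downbeat P8
  -> R7 @ bar 2 tick 0 v(1,): B3->F4 leap 6st
  -> R8 @ bar 4 tick 0 v(0, 1): penult P5 not 3rd/6th
  -> R2 @ bar 5 tick 0 v(0, 1): E3/G3 m3 -> F3/F4 P8 similar
  -> R7 @ bar 5 tick 0 v(1,): G3->F4 leap 10st

(2, 0, R7, (1,))
(4, 0, R8, (0, 1))
(5, 0, R2, (0, 1))
(5, 0, R7, (1,))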